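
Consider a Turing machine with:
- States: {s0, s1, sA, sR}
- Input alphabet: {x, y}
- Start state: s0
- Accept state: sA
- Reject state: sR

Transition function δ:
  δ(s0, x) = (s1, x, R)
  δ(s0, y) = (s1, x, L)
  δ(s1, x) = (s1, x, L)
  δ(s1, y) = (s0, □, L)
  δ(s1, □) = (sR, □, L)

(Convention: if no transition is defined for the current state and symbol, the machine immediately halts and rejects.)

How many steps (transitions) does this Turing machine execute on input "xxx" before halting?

Execution trace:
Initial: [s0]xxx
Step 1: δ(s0, x) = (s1, x, R) → x[s1]xx
Step 2: δ(s1, x) = (s1, x, L) → [s1]xxx
Step 3: δ(s1, x) = (s1, x, L) → [s1]□xxx
Step 4: δ(s1, □) = (sR, □, L) → [sR]□□xxx

The machine reaches the reject state sR and halts.

The machine executed 4 steps before halting.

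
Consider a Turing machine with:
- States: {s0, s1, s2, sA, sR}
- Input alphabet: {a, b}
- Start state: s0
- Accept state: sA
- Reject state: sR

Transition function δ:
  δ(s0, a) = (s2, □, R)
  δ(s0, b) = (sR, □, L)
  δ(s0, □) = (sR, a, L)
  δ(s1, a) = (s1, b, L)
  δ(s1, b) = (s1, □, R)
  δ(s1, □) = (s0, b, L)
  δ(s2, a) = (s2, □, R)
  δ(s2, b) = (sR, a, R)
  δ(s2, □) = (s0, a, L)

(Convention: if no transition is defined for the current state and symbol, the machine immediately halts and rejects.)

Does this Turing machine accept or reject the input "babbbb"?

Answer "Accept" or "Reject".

Execution trace:
Initial: [s0]babbbb
Step 1: δ(s0, b) = (sR, □, L) → [sR]□□abbbb

The machine reaches the reject state sR and halts.

Answer: Reject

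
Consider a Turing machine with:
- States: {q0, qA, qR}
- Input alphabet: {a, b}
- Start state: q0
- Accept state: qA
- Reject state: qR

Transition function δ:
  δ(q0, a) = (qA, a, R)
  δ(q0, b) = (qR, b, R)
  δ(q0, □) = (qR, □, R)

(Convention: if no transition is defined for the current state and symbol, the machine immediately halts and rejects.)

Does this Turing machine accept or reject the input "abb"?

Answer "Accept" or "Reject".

Execution trace:
Initial: [q0]abb
Step 1: δ(q0, a) = (qA, a, R) → a[qA]bb

The machine reaches the accept state qA and halts.

Answer: Accept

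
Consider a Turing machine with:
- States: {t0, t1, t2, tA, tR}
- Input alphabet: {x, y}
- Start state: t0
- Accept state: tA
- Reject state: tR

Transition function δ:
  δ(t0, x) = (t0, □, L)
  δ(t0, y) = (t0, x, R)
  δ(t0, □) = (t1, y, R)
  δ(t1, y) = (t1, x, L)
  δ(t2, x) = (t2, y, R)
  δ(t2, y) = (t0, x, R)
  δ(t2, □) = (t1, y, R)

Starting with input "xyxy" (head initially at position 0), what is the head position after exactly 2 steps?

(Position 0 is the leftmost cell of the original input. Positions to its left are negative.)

Execution trace (head position shown):
Step 0: [t0]xyxy  (head at position 0)
Step 1: move left → [t0]□□yxy  (head at position -1)
Step 2: move right → y[t1]□yxy  (head at position 0)

After 2 steps, the head is at position 0.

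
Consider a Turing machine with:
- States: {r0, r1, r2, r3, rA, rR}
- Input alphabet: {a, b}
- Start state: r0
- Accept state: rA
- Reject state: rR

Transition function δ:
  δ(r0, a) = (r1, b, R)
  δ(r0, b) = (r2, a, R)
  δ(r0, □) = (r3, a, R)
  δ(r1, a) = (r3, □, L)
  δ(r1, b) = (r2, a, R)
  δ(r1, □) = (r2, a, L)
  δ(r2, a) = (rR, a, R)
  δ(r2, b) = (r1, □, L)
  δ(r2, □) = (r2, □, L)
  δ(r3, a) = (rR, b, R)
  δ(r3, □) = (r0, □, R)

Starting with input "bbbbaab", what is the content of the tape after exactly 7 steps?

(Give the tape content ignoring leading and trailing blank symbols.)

Execution trace:
Initial: [r0]bbbbaab
Step 1: δ(r0, b) = (r2, a, R) → a[r2]bbbaab
Step 2: δ(r2, b) = (r1, □, L) → [r1]a□bbaab
Step 3: δ(r1, a) = (r3, □, L) → [r3]□□□bbaab
Step 4: δ(r3, □) = (r0, □, R) → □[r0]□□bbaab
Step 5: δ(r0, □) = (r3, a, R) → □a[r3]□bbaab
Step 6: δ(r3, □) = (r0, □, R) → □a□[r0]bbaab
Step 7: δ(r0, b) = (r2, a, R) → □a□a[r2]baab

After 7 steps, the tape (ignoring leading/trailing blanks) is: a□abaab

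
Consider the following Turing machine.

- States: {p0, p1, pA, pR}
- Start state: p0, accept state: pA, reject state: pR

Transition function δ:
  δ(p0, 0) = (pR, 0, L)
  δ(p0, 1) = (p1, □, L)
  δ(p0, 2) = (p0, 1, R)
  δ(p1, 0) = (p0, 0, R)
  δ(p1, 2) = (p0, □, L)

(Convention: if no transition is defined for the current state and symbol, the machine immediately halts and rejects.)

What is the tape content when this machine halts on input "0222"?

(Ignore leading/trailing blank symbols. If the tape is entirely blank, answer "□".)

Execution trace:
Initial: [p0]0222
Step 1: δ(p0, 0) = (pR, 0, L) → [pR]□0222

The machine reaches the reject state pR and halts.

Final tape (ignoring leading/trailing blanks): 0222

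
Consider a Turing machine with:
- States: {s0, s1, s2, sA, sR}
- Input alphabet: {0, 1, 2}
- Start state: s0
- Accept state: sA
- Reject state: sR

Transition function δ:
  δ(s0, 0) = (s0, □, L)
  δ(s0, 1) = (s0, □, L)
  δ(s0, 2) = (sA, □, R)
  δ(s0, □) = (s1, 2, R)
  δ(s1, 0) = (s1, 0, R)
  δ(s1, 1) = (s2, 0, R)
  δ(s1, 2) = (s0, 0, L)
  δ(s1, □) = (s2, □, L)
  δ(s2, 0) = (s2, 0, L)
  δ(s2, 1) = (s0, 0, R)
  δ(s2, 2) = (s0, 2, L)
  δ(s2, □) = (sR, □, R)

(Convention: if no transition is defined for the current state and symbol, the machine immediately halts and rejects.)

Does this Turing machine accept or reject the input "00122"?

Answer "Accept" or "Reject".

Execution trace:
Initial: [s0]00122
Step 1: δ(s0, 0) = (s0, □, L) → [s0]□□0122
Step 2: δ(s0, □) = (s1, 2, R) → 2[s1]□0122
Step 3: δ(s1, □) = (s2, □, L) → [s2]2□0122
Step 4: δ(s2, 2) = (s0, 2, L) → [s0]□2□0122
Step 5: δ(s0, □) = (s1, 2, R) → 2[s1]2□0122
Step 6: δ(s1, 2) = (s0, 0, L) → [s0]20□0122
Step 7: δ(s0, 2) = (sA, □, R) → □[sA]0□0122

The machine reaches the accept state sA and halts.

Answer: Accept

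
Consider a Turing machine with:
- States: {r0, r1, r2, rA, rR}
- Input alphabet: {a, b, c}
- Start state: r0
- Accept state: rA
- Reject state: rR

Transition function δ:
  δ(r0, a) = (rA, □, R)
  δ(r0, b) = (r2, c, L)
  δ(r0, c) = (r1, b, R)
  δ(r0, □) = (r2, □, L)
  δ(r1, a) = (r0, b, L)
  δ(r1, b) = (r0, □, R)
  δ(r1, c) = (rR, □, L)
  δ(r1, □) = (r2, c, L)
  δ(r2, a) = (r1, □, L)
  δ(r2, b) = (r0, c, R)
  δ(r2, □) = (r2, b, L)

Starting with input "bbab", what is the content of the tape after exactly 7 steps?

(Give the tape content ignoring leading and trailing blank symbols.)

Execution trace:
Initial: [r0]bbab
Step 1: δ(r0, b) = (r2, c, L) → [r2]□cbab
Step 2: δ(r2, □) = (r2, b, L) → [r2]□bcbab
Step 3: δ(r2, □) = (r2, b, L) → [r2]□bbcbab
Step 4: δ(r2, □) = (r2, b, L) → [r2]□bbbcbab
Step 5: δ(r2, □) = (r2, b, L) → [r2]□bbbbcbab
Step 6: δ(r2, □) = (r2, b, L) → [r2]□bbbbbcbab
Step 7: δ(r2, □) = (r2, b, L) → [r2]□bbbbbbcbab

After 7 steps, the tape (ignoring leading/trailing blanks) is: bbbbbbcbab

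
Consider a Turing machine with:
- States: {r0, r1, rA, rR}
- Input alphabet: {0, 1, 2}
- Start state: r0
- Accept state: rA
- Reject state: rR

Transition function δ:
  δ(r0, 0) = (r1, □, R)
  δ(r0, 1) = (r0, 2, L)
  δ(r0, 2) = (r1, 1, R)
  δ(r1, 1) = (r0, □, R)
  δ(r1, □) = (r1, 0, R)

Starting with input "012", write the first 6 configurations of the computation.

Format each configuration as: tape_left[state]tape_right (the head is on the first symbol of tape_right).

Transitions applied:
Step 1: δ(r0, 0) = (r1, □, R)
Step 2: δ(r1, 1) = (r0, □, R)
Step 3: δ(r0, 2) = (r1, 1, R)
Step 4: δ(r1, □) = (r1, 0, R)
Step 5: δ(r1, □) = (r1, 0, R)

The first 6 configurations are:
[r0]012 ⊢ □[r1]12 ⊢ □□[r0]2 ⊢ □□1[r1]□ ⊢ □□10[r1]□ ⊢ □□100[r1]□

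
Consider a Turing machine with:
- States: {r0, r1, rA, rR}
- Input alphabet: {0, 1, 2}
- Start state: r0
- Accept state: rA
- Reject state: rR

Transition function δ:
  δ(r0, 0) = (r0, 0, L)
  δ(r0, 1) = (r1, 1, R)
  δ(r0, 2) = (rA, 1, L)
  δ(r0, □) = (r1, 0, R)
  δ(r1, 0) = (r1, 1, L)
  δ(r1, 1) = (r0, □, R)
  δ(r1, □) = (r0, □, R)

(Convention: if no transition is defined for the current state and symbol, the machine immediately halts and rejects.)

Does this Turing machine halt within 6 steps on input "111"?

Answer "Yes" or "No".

Execution trace:
Initial: [r0]111
Step 1: δ(r0, 1) = (r1, 1, R) → 1[r1]11
Step 2: δ(r1, 1) = (r0, □, R) → 1□[r0]1
Step 3: δ(r0, 1) = (r1, 1, R) → 1□1[r1]□
Step 4: δ(r1, □) = (r0, □, R) → 1□1□[r0]□
Step 5: δ(r0, □) = (r1, 0, R) → 1□1□0[r1]□
Step 6: δ(r1, □) = (r0, □, R) → 1□1□0□[r0]□

The machine has not reached a halting state after 6 steps.
The machine did not halt within the 6-step bound.

Answer: No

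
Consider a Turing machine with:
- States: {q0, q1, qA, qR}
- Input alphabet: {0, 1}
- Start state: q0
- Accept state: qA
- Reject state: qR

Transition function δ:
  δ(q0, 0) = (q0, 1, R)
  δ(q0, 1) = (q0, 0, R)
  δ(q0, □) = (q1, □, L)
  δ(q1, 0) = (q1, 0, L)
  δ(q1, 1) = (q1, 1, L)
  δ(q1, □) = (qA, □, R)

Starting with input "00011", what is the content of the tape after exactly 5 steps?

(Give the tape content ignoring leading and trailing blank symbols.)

Execution trace:
Initial: [q0]00011
Step 1: δ(q0, 0) = (q0, 1, R) → 1[q0]0011
Step 2: δ(q0, 0) = (q0, 1, R) → 11[q0]011
Step 3: δ(q0, 0) = (q0, 1, R) → 111[q0]11
Step 4: δ(q0, 1) = (q0, 0, R) → 1110[q0]1
Step 5: δ(q0, 1) = (q0, 0, R) → 11100[q0]□

After 5 steps, the tape (ignoring leading/trailing blanks) is: 11100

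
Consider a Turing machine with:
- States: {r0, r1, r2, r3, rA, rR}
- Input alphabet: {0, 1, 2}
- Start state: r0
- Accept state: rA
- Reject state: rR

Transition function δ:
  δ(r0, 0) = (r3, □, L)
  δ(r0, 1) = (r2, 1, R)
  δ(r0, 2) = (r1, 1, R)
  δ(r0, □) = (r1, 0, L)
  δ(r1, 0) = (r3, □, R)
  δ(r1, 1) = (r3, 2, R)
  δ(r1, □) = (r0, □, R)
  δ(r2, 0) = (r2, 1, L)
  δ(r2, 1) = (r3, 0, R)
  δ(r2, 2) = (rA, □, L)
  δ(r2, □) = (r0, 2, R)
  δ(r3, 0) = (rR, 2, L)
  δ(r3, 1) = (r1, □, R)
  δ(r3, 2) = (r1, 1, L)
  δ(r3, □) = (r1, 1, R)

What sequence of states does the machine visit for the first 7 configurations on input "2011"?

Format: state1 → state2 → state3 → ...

Execution trace:
Initial: [r0]2011
Step 1: δ(r0, 2) = (r1, 1, R) → 1[r1]011
Step 2: δ(r1, 0) = (r3, □, R) → 1□[r3]11
Step 3: δ(r3, 1) = (r1, □, R) → 1□□[r1]1
Step 4: δ(r1, 1) = (r3, 2, R) → 1□□2[r3]□
Step 5: δ(r3, □) = (r1, 1, R) → 1□□21[r1]□
Step 6: δ(r1, □) = (r0, □, R) → 1□□21□[r0]□

State sequence: r0 → r1 → r3 → r1 → r3 → r1 → r0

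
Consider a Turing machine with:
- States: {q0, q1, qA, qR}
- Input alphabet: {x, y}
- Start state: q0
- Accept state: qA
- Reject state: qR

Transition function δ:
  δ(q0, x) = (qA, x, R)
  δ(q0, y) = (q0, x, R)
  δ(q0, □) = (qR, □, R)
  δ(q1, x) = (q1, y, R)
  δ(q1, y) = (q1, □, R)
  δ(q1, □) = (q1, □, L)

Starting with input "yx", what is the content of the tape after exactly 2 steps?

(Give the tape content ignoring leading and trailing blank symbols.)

Execution trace:
Initial: [q0]yx
Step 1: δ(q0, y) = (q0, x, R) → x[q0]x
Step 2: δ(q0, x) = (qA, x, R) → xx[qA]□

The machine reaches the accept state qA and halts.

After 2 steps, the tape (ignoring leading/trailing blanks) is: xx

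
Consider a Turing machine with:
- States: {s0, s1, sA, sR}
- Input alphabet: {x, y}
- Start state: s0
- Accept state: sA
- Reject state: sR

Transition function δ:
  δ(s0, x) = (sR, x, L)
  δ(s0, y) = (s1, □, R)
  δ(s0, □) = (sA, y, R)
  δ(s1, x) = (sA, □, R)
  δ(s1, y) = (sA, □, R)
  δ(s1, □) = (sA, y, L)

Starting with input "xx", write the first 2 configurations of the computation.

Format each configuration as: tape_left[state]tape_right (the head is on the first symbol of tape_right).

Transitions applied:
Step 1: δ(s0, x) = (sR, x, L)

The first 2 configurations are:
[s0]xx ⊢ [sR]□xx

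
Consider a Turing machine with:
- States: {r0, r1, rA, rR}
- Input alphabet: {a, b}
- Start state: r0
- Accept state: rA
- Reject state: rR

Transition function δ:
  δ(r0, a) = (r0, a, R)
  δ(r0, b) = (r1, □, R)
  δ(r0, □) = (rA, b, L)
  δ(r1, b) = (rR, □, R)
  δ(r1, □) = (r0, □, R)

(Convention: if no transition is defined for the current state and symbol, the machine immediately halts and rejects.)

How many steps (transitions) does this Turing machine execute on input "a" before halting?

Execution trace:
Initial: [r0]a
Step 1: δ(r0, a) = (r0, a, R) → a[r0]□
Step 2: δ(r0, □) = (rA, b, L) → [rA]ab

The machine reaches the accept state rA and halts.

The machine executed 2 steps before halting.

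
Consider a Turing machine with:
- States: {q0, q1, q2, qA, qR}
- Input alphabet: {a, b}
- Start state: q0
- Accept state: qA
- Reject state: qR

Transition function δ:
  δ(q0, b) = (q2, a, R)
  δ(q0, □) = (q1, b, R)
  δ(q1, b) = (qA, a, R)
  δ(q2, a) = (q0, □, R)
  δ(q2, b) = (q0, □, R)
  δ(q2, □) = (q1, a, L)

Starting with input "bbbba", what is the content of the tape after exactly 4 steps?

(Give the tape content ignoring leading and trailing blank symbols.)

Execution trace:
Initial: [q0]bbbba
Step 1: δ(q0, b) = (q2, a, R) → a[q2]bbba
Step 2: δ(q2, b) = (q0, □, R) → a□[q0]bba
Step 3: δ(q0, b) = (q2, a, R) → a□a[q2]ba
Step 4: δ(q2, b) = (q0, □, R) → a□a□[q0]a

No transition is defined for δ(q0, a). By convention the machine halts and rejects.

After 4 steps, the tape (ignoring leading/trailing blanks) is: a□a□a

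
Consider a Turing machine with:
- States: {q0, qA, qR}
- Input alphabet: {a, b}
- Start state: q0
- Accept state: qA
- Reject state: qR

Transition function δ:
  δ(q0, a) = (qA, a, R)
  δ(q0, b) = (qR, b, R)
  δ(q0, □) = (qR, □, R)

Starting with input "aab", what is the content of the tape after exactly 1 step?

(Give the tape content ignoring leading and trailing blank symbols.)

Execution trace:
Initial: [q0]aab
Step 1: δ(q0, a) = (qA, a, R) → a[qA]ab

The machine reaches the accept state qA and halts.

After 1 step, the tape (ignoring leading/trailing blanks) is: aab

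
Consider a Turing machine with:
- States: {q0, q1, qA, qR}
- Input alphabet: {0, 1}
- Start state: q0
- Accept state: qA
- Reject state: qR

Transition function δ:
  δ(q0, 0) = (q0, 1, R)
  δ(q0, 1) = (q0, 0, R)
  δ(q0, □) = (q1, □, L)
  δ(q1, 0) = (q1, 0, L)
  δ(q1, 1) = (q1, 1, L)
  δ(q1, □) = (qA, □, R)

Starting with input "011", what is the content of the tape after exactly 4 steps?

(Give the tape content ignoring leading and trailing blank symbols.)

Execution trace:
Initial: [q0]011
Step 1: δ(q0, 0) = (q0, 1, R) → 1[q0]11
Step 2: δ(q0, 1) = (q0, 0, R) → 10[q0]1
Step 3: δ(q0, 1) = (q0, 0, R) → 100[q0]□
Step 4: δ(q0, □) = (q1, □, L) → 10[q1]0□

After 4 steps, the tape (ignoring leading/trailing blanks) is: 100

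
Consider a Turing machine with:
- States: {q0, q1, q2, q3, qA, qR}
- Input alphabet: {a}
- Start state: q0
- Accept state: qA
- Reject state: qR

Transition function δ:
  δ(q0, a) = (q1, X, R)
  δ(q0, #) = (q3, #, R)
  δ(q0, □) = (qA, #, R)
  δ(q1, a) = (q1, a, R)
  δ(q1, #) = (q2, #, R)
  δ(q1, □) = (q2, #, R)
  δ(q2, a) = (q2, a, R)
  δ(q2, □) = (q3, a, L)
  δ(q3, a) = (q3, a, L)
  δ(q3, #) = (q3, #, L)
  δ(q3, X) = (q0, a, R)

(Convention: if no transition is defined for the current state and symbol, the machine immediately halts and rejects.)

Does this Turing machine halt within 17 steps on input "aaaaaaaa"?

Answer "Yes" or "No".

Execution trace:
Initial: [q0]aaaaaaaa
Step 1: δ(q0, a) = (q1, X, R) → X[q1]aaaaaaa
Step 2: δ(q1, a) = (q1, a, R) → Xa[q1]aaaaaa
Step 3: δ(q1, a) = (q1, a, R) → Xaa[q1]aaaaa
Step 4: δ(q1, a) = (q1, a, R) → Xaaa[q1]aaaa
Step 5: δ(q1, a) = (q1, a, R) → Xaaaa[q1]aaa
Step 6: δ(q1, a) = (q1, a, R) → Xaaaaa[q1]aa
Step 7: δ(q1, a) = (q1, a, R) → Xaaaaaa[q1]a
Step 8: δ(q1, a) = (q1, a, R) → Xaaaaaaa[q1]□
Step 9: δ(q1, □) = (q2, #, R) → Xaaaaaaa#[q2]□
Step 10: δ(q2, □) = (q3, a, L) → Xaaaaaaa[q3]#a
Step 11: δ(q3, #) = (q3, #, L) → Xaaaaaa[q3]a#a
Step 12: δ(q3, a) = (q3, a, L) → Xaaaaa[q3]aa#a
Step 13: δ(q3, a) = (q3, a, L) → Xaaaa[q3]aaa#a
Step 14: δ(q3, a) = (q3, a, L) → Xaaa[q3]aaaa#a
Step 15: δ(q3, a) = (q3, a, L) → Xaa[q3]aaaaa#a
Step 16: δ(q3, a) = (q3, a, L) → Xa[q3]aaaaaa#a
Step 17: δ(q3, a) = (q3, a, L) → X[q3]aaaaaaa#a

The machine has not reached a halting state after 17 steps.
The machine did not halt within the 17-step bound.

Answer: No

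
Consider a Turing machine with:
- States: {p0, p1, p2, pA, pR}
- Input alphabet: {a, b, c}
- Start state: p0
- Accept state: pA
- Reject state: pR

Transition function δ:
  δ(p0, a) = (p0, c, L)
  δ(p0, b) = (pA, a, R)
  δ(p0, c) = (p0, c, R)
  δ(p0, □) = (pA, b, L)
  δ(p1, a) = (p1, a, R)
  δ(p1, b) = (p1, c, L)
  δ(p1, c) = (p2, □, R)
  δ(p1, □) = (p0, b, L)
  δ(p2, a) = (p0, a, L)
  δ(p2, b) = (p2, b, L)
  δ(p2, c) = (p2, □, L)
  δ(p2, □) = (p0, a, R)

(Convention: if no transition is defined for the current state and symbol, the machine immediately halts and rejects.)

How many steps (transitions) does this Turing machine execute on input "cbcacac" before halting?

Execution trace:
Initial: [p0]cbcacac
Step 1: δ(p0, c) = (p0, c, R) → c[p0]bcacac
Step 2: δ(p0, b) = (pA, a, R) → ca[pA]cacac

The machine reaches the accept state pA and halts.

The machine executed 2 steps before halting.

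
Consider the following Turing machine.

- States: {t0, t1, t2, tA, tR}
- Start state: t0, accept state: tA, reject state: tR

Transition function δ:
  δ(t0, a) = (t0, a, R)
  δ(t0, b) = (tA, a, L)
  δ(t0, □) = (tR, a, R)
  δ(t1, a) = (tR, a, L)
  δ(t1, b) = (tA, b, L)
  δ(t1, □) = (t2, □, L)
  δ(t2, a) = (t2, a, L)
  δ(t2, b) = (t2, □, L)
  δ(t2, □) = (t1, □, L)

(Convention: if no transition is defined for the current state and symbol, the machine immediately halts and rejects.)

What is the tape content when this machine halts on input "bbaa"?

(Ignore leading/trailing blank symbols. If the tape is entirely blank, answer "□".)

Execution trace:
Initial: [t0]bbaa
Step 1: δ(t0, b) = (tA, a, L) → [tA]□abaa

The machine reaches the accept state tA and halts.

Final tape (ignoring leading/trailing blanks): abaa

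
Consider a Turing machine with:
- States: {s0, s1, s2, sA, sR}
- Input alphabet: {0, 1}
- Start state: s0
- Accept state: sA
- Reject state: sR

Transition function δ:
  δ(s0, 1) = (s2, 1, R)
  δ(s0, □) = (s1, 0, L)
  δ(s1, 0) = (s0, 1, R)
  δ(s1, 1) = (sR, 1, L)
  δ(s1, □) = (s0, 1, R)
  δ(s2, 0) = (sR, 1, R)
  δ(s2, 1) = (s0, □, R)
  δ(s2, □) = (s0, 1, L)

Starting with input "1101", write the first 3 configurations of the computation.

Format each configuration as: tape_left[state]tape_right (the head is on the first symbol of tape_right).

Transitions applied:
Step 1: δ(s0, 1) = (s2, 1, R)
Step 2: δ(s2, 1) = (s0, □, R)

The first 3 configurations are:
[s0]1101 ⊢ 1[s2]101 ⊢ 1□[s0]01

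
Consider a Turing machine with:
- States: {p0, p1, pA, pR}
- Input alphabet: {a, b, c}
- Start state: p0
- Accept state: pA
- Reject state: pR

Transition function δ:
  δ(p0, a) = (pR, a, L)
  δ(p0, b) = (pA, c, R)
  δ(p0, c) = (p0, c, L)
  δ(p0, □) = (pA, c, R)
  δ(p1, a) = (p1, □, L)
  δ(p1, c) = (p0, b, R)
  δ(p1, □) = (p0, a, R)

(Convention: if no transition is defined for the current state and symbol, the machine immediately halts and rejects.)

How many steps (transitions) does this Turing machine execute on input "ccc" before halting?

Execution trace:
Initial: [p0]ccc
Step 1: δ(p0, c) = (p0, c, L) → [p0]□ccc
Step 2: δ(p0, □) = (pA, c, R) → c[pA]ccc

The machine reaches the accept state pA and halts.

The machine executed 2 steps before halting.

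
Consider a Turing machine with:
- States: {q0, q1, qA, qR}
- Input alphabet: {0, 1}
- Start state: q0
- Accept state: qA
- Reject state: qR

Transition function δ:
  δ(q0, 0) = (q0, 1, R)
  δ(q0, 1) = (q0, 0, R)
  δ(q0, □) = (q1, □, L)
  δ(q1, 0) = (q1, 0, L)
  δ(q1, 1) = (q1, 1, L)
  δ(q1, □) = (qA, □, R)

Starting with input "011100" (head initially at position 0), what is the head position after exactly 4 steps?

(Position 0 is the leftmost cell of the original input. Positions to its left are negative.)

Execution trace (head position shown):
Step 0: [q0]011100  (head at position 0)
Step 1: move right → 1[q0]11100  (head at position 1)
Step 2: move right → 10[q0]1100  (head at position 2)
Step 3: move right → 100[q0]100  (head at position 3)
Step 4: move right → 1000[q0]00  (head at position 4)

After 4 steps, the head is at position 4.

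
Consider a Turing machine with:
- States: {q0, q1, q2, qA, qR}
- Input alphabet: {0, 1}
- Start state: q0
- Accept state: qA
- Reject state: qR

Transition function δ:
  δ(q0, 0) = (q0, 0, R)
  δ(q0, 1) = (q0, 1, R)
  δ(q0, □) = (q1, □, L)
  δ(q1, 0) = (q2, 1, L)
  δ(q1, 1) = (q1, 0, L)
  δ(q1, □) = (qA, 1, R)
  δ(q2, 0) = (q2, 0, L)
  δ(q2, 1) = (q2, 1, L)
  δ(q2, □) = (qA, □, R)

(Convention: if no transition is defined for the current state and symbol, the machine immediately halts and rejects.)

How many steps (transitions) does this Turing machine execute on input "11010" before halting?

Execution trace:
Initial: [q0]11010
Step 1: δ(q0, 1) = (q0, 1, R) → 1[q0]1010
Step 2: δ(q0, 1) = (q0, 1, R) → 11[q0]010
Step 3: δ(q0, 0) = (q0, 0, R) → 110[q0]10
Step 4: δ(q0, 1) = (q0, 1, R) → 1101[q0]0
Step 5: δ(q0, 0) = (q0, 0, R) → 11010[q0]□
Step 6: δ(q0, □) = (q1, □, L) → 1101[q1]0□
Step 7: δ(q1, 0) = (q2, 1, L) → 110[q2]11□
Step 8: δ(q2, 1) = (q2, 1, L) → 11[q2]011□
Step 9: δ(q2, 0) = (q2, 0, L) → 1[q2]1011□
Step 10: δ(q2, 1) = (q2, 1, L) → [q2]11011□
Step 11: δ(q2, 1) = (q2, 1, L) → [q2]□11011□
Step 12: δ(q2, □) = (qA, □, R) → □[qA]11011□

The machine reaches the accept state qA and halts.

The machine executed 12 steps before halting.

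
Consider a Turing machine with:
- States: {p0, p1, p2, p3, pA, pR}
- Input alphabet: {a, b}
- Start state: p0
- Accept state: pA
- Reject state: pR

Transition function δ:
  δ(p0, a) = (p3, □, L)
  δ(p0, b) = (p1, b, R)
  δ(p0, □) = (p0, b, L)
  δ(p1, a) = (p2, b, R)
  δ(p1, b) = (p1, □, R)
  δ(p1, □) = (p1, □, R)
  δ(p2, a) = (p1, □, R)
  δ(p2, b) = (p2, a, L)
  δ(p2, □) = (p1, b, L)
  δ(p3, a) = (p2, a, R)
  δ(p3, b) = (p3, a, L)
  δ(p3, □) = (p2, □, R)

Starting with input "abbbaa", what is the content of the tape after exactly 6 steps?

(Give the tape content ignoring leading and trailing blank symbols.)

Execution trace:
Initial: [p0]abbbaa
Step 1: δ(p0, a) = (p3, □, L) → [p3]□□bbbaa
Step 2: δ(p3, □) = (p2, □, R) → □[p2]□bbbaa
Step 3: δ(p2, □) = (p1, b, L) → [p1]□bbbbaa
Step 4: δ(p1, □) = (p1, □, R) → □[p1]bbbbaa
Step 5: δ(p1, b) = (p1, □, R) → □□[p1]bbbaa
Step 6: δ(p1, b) = (p1, □, R) → □□□[p1]bbaa

After 6 steps, the tape (ignoring leading/trailing blanks) is: bbaa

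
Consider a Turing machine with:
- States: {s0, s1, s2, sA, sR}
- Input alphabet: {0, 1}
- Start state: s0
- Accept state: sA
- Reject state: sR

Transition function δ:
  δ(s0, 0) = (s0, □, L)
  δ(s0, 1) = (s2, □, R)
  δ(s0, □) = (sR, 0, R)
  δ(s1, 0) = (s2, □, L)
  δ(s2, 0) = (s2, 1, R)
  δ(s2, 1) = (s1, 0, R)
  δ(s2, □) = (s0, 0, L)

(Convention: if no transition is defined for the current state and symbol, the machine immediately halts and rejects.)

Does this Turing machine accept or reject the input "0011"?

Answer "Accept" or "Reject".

Execution trace:
Initial: [s0]0011
Step 1: δ(s0, 0) = (s0, □, L) → [s0]□□011
Step 2: δ(s0, □) = (sR, 0, R) → 0[sR]□011

The machine reaches the reject state sR and halts.

Answer: Reject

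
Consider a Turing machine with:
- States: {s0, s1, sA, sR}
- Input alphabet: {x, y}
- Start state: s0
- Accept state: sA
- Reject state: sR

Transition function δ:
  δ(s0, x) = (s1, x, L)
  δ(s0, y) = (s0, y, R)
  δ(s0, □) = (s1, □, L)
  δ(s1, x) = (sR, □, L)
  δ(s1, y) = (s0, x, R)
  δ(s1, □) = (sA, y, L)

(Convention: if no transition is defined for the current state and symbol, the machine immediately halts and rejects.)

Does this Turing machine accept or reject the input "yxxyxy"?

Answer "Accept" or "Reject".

Execution trace:
Initial: [s0]yxxyxy
Step 1: δ(s0, y) = (s0, y, R) → y[s0]xxyxy
Step 2: δ(s0, x) = (s1, x, L) → [s1]yxxyxy
Step 3: δ(s1, y) = (s0, x, R) → x[s0]xxyxy
Step 4: δ(s0, x) = (s1, x, L) → [s1]xxxyxy
Step 5: δ(s1, x) = (sR, □, L) → [sR]□□xxyxy

The machine reaches the reject state sR and halts.

Answer: Reject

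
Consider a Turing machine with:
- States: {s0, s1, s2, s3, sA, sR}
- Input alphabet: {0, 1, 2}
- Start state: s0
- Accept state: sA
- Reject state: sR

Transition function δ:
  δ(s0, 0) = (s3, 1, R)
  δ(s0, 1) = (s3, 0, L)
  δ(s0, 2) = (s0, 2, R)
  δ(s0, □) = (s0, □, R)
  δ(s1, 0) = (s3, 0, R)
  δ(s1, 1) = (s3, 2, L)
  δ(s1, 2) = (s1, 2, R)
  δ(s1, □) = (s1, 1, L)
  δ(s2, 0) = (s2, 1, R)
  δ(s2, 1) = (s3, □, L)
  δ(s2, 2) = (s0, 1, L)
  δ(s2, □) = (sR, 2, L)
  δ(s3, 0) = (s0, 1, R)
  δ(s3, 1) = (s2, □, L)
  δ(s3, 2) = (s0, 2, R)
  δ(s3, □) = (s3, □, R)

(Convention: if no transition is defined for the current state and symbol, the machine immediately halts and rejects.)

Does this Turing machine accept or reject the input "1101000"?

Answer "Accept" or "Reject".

Execution trace:
Initial: [s0]1101000
Step 1: δ(s0, 1) = (s3, 0, L) → [s3]□0101000
Step 2: δ(s3, □) = (s3, □, R) → □[s3]0101000
Step 3: δ(s3, 0) = (s0, 1, R) → □1[s0]101000
Step 4: δ(s0, 1) = (s3, 0, L) → □[s3]1001000
Step 5: δ(s3, 1) = (s2, □, L) → [s2]□□001000
Step 6: δ(s2, □) = (sR, 2, L) → [sR]□2□001000

The machine reaches the reject state sR and halts.

Answer: Reject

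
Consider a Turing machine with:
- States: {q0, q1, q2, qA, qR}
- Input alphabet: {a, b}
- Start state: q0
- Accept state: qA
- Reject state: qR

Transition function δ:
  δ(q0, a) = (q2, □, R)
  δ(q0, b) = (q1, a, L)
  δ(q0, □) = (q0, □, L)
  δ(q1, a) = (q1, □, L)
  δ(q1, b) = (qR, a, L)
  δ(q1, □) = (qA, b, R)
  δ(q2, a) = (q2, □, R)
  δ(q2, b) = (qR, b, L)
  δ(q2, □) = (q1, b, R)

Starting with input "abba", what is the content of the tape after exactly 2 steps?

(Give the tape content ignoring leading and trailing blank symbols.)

Execution trace:
Initial: [q0]abba
Step 1: δ(q0, a) = (q2, □, R) → □[q2]bba
Step 2: δ(q2, b) = (qR, b, L) → [qR]□bba

The machine reaches the reject state qR and halts.

After 2 steps, the tape (ignoring leading/trailing blanks) is: bba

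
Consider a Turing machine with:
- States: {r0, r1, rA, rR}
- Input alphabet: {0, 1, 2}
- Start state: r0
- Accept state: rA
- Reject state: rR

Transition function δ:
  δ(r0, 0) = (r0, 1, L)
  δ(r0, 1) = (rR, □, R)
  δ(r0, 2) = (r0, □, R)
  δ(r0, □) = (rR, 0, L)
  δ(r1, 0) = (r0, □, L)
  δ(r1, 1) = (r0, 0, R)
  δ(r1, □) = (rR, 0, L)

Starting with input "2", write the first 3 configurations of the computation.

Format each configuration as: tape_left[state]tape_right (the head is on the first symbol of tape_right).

Transitions applied:
Step 1: δ(r0, 2) = (r0, □, R)
Step 2: δ(r0, □) = (rR, 0, L)

The first 3 configurations are:
[r0]2 ⊢ □[r0]□ ⊢ [rR]□0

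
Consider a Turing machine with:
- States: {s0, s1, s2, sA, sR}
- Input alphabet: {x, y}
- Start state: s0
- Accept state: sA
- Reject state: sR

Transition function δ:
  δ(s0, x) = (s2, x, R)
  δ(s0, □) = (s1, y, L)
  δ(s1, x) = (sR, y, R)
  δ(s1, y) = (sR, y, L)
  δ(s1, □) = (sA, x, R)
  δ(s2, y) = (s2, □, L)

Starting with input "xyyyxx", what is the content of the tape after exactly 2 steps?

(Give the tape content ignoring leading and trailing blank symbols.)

Execution trace:
Initial: [s0]xyyyxx
Step 1: δ(s0, x) = (s2, x, R) → x[s2]yyyxx
Step 2: δ(s2, y) = (s2, □, L) → [s2]x□yyxx

No transition is defined for δ(s2, x). By convention the machine halts and rejects.

After 2 steps, the tape (ignoring leading/trailing blanks) is: x□yyxx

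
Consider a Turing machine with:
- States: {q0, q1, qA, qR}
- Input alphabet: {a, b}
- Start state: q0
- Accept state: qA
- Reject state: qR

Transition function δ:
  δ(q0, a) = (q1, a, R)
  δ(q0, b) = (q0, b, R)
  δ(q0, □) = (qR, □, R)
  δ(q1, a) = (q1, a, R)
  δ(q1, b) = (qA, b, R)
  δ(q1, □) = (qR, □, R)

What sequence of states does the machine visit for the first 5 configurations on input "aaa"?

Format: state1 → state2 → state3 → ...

Execution trace:
Initial: [q0]aaa
Step 1: δ(q0, a) = (q1, a, R) → a[q1]aa
Step 2: δ(q1, a) = (q1, a, R) → aa[q1]a
Step 3: δ(q1, a) = (q1, a, R) → aaa[q1]□
Step 4: δ(q1, □) = (qR, □, R) → aaa□[qR]□

The machine reaches the reject state qR and halts.

State sequence: q0 → q1 → q1 → q1 → qR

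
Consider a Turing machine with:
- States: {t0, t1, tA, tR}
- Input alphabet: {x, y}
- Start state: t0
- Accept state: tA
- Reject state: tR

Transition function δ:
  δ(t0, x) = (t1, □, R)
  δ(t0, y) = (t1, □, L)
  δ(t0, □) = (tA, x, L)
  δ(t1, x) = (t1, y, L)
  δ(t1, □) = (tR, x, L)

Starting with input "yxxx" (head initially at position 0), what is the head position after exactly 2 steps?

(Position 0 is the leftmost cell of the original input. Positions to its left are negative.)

Execution trace (head position shown):
Step 0: [t0]yxxx  (head at position 0)
Step 1: move left → [t1]□□xxx  (head at position -1)
Step 2: move left → [tR]□x□xxx  (head at position -2)

After 2 steps, the head is at position -2.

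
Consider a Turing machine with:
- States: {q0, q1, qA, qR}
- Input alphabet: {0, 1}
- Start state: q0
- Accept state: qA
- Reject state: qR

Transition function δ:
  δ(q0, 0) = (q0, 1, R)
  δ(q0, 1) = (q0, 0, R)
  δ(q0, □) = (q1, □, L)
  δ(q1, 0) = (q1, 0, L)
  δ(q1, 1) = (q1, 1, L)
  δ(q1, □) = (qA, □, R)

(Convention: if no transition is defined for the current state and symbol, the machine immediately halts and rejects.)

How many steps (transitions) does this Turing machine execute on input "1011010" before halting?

Execution trace:
Initial: [q0]1011010
Step 1: δ(q0, 1) = (q0, 0, R) → 0[q0]011010
Step 2: δ(q0, 0) = (q0, 1, R) → 01[q0]11010
Step 3: δ(q0, 1) = (q0, 0, R) → 010[q0]1010
Step 4: δ(q0, 1) = (q0, 0, R) → 0100[q0]010
Step 5: δ(q0, 0) = (q0, 1, R) → 01001[q0]10
Step 6: δ(q0, 1) = (q0, 0, R) → 010010[q0]0
Step 7: δ(q0, 0) = (q0, 1, R) → 0100101[q0]□
Step 8: δ(q0, □) = (q1, □, L) → 010010[q1]1□
Step 9: δ(q1, 1) = (q1, 1, L) → 01001[q1]01□
Step 10: δ(q1, 0) = (q1, 0, L) → 0100[q1]101□
Step 11: δ(q1, 1) = (q1, 1, L) → 010[q1]0101□
Step 12: δ(q1, 0) = (q1, 0, L) → 01[q1]00101□
Step 13: δ(q1, 0) = (q1, 0, L) → 0[q1]100101□
Step 14: δ(q1, 1) = (q1, 1, L) → [q1]0100101□
Step 15: δ(q1, 0) = (q1, 0, L) → [q1]□0100101□
Step 16: δ(q1, □) = (qA, □, R) → □[qA]0100101□

The machine reaches the accept state qA and halts.

The machine executed 16 steps before halting.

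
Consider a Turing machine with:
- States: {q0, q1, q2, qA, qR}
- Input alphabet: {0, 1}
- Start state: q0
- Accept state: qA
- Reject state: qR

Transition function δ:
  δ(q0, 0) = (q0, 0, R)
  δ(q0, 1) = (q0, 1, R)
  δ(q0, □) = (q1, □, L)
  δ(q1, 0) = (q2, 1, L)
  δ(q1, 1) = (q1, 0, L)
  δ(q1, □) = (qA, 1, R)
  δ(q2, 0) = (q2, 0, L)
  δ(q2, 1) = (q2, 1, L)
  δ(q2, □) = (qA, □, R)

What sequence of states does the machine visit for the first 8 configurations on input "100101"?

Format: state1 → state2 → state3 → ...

Execution trace:
Initial: [q0]100101
Step 1: δ(q0, 1) = (q0, 1, R) → 1[q0]00101
Step 2: δ(q0, 0) = (q0, 0, R) → 10[q0]0101
Step 3: δ(q0, 0) = (q0, 0, R) → 100[q0]101
Step 4: δ(q0, 1) = (q0, 1, R) → 1001[q0]01
Step 5: δ(q0, 0) = (q0, 0, R) → 10010[q0]1
Step 6: δ(q0, 1) = (q0, 1, R) → 100101[q0]□
Step 7: δ(q0, □) = (q1, □, L) → 10010[q1]1□

State sequence: q0 → q0 → q0 → q0 → q0 → q0 → q0 → q1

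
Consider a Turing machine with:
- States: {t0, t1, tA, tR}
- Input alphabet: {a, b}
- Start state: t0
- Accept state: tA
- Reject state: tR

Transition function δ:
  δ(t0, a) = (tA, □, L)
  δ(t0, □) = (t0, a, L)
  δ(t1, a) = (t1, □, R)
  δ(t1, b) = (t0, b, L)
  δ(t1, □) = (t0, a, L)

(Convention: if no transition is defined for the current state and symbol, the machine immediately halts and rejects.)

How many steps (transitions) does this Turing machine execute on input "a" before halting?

Execution trace:
Initial: [t0]a
Step 1: δ(t0, a) = (tA, □, L) → [tA]□□

The machine reaches the accept state tA and halts.

The machine executed 1 step before halting.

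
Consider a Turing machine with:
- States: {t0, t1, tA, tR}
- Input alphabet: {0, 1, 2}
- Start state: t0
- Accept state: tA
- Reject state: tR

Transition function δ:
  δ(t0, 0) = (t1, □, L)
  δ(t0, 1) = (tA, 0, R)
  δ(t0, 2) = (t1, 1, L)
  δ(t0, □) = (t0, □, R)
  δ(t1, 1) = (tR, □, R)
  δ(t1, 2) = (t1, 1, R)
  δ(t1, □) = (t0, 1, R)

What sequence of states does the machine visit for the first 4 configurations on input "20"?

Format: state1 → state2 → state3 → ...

Execution trace:
Initial: [t0]20
Step 1: δ(t0, 2) = (t1, 1, L) → [t1]□10
Step 2: δ(t1, □) = (t0, 1, R) → 1[t0]10
Step 3: δ(t0, 1) = (tA, 0, R) → 10[tA]0

The machine reaches the accept state tA and halts.

State sequence: t0 → t1 → t0 → tA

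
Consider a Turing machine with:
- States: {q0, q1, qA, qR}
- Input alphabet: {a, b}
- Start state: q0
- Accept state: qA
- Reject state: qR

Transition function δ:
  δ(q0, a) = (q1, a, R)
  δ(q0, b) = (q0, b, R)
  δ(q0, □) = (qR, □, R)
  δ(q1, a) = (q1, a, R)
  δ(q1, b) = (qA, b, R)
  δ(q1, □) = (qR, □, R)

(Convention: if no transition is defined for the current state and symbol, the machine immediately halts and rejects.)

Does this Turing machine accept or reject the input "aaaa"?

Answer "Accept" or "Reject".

Execution trace:
Initial: [q0]aaaa
Step 1: δ(q0, a) = (q1, a, R) → a[q1]aaa
Step 2: δ(q1, a) = (q1, a, R) → aa[q1]aa
Step 3: δ(q1, a) = (q1, a, R) → aaa[q1]a
Step 4: δ(q1, a) = (q1, a, R) → aaaa[q1]□
Step 5: δ(q1, □) = (qR, □, R) → aaaa□[qR]□

The machine reaches the reject state qR and halts.

Answer: Reject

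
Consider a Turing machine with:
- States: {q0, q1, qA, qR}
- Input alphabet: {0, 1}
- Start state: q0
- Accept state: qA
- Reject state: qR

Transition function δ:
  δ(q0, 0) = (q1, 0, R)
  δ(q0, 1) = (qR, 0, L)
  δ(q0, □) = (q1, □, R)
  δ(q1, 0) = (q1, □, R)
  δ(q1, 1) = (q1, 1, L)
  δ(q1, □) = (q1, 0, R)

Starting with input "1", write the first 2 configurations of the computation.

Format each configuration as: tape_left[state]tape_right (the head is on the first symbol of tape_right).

Transitions applied:
Step 1: δ(q0, 1) = (qR, 0, L)

The first 2 configurations are:
[q0]1 ⊢ [qR]□0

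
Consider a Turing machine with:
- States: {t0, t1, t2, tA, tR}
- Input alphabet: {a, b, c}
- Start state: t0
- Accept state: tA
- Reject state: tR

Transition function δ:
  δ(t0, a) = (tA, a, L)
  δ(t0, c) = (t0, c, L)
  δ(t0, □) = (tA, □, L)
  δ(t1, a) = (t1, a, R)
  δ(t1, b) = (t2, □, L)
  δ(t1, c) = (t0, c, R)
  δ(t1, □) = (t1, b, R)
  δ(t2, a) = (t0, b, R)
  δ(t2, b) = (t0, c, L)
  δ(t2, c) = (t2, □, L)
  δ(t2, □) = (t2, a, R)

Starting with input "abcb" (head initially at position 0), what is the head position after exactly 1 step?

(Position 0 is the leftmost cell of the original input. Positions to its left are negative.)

Execution trace (head position shown):
Step 0: [t0]abcb  (head at position 0)
Step 1: move left → [tA]□abcb  (head at position -1)

After 1 step, the head is at position -1.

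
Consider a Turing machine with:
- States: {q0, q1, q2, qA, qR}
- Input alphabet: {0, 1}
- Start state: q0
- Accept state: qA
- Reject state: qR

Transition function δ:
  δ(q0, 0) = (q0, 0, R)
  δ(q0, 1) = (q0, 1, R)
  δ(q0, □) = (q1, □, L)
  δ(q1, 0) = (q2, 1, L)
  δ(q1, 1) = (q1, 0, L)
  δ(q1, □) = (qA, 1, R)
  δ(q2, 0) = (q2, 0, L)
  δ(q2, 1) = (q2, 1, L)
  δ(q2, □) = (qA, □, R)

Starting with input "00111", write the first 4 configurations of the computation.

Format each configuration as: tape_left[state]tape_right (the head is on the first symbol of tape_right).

Transitions applied:
Step 1: δ(q0, 0) = (q0, 0, R)
Step 2: δ(q0, 0) = (q0, 0, R)
Step 3: δ(q0, 1) = (q0, 1, R)

The first 4 configurations are:
[q0]00111 ⊢ 0[q0]0111 ⊢ 00[q0]111 ⊢ 001[q0]11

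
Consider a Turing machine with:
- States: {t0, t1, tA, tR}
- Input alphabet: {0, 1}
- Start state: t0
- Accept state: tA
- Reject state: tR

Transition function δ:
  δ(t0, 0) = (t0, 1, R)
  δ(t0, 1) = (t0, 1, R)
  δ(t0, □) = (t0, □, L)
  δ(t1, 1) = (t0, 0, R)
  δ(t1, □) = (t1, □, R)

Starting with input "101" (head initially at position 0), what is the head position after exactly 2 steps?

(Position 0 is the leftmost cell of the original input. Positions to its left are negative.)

Execution trace (head position shown):
Step 0: [t0]101  (head at position 0)
Step 1: move right → 1[t0]01  (head at position 1)
Step 2: move right → 11[t0]1  (head at position 2)

After 2 steps, the head is at position 2.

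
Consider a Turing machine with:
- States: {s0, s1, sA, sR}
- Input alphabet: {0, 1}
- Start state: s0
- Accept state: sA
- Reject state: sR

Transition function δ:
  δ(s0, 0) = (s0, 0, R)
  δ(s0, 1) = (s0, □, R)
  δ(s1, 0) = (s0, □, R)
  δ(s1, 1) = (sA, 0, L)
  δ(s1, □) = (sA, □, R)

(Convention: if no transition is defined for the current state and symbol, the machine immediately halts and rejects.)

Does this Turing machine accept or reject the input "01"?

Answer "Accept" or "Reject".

Execution trace:
Initial: [s0]01
Step 1: δ(s0, 0) = (s0, 0, R) → 0[s0]1
Step 2: δ(s0, 1) = (s0, □, R) → 0□[s0]□

No transition is defined for δ(s0, □). By convention the machine halts and rejects.

Answer: Reject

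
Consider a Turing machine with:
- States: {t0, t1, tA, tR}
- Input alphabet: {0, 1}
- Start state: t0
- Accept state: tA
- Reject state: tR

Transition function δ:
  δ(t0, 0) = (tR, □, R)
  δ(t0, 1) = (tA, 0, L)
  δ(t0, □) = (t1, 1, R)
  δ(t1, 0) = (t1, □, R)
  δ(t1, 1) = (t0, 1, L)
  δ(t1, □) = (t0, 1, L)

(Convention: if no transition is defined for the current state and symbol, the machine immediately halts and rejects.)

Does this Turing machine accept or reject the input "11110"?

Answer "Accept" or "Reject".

Execution trace:
Initial: [t0]11110
Step 1: δ(t0, 1) = (tA, 0, L) → [tA]□01110

The machine reaches the accept state tA and halts.

Answer: Accept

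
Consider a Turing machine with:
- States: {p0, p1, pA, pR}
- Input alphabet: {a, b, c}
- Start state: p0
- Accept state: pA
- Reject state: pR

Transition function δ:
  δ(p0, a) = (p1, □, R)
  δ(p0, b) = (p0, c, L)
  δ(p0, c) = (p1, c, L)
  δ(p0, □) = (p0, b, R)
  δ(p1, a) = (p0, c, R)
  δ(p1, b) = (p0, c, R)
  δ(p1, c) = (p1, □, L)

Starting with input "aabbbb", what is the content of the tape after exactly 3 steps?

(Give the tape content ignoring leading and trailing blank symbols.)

Execution trace:
Initial: [p0]aabbbb
Step 1: δ(p0, a) = (p1, □, R) → □[p1]abbbb
Step 2: δ(p1, a) = (p0, c, R) → □c[p0]bbbb
Step 3: δ(p0, b) = (p0, c, L) → □[p0]ccbbb

After 3 steps, the tape (ignoring leading/trailing blanks) is: ccbbb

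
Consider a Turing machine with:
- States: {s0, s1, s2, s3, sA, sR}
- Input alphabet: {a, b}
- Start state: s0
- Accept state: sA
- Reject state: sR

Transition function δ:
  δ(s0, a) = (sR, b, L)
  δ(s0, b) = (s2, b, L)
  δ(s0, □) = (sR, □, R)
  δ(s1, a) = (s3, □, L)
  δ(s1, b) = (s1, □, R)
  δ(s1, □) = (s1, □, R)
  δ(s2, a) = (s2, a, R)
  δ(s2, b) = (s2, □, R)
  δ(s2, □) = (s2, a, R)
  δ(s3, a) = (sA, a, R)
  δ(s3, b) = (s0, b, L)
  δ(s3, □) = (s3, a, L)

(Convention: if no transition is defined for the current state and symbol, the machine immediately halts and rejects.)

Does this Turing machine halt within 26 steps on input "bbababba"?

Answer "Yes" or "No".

Execution trace:
Initial: [s0]bbababba
Step 1: δ(s0, b) = (s2, b, L) → [s2]□bbababba
Step 2: δ(s2, □) = (s2, a, R) → a[s2]bbababba
Step 3: δ(s2, b) = (s2, □, R) → a□[s2]bababba
Step 4: δ(s2, b) = (s2, □, R) → a□□[s2]ababba
Step 5: δ(s2, a) = (s2, a, R) → a□□a[s2]babba
Step 6: δ(s2, b) = (s2, □, R) → a□□a□[s2]abba
Step 7: δ(s2, a) = (s2, a, R) → a□□a□a[s2]bba
Step 8: δ(s2, b) = (s2, □, R) → a□□a□a□[s2]ba
Step 9: δ(s2, b) = (s2, □, R) → a□□a□a□□[s2]a
Step 10: δ(s2, a) = (s2, a, R) → a□□a□a□□a[s2]□
Step 11: δ(s2, □) = (s2, a, R) → a□□a□a□□aa[s2]□
Step 12: δ(s2, □) = (s2, a, R) → a□□a□a□□aaa[s2]□
Step 13: δ(s2, □) = (s2, a, R) → a□□a□a□□aaaa[s2]□
Step 14: δ(s2, □) = (s2, a, R) → a□□a□a□□aaaaa[s2]□
Step 15: δ(s2, □) = (s2, a, R) → a□□a□a□□aaaaaa[s2]□
Step 16: δ(s2, □) = (s2, a, R) → a□□a□a□□aaaaaaa[s2]□
Step 17: δ(s2, □) = (s2, a, R) → a□□a□a□□aaaaaaaa[s2]□
Step 18: δ(s2, □) = (s2, a, R) → a□□a□a□□aaaaaaaaa[s2]□
Step 19: δ(s2, □) = (s2, a, R) → a□□a□a□□aaaaaaaaaa[s2]□
Step 20: δ(s2, □) = (s2, a, R) → a□□a□a□□aaaaaaaaaaa[s2]□
Step 21: δ(s2, □) = (s2, a, R) → a□□a□a□□aaaaaaaaaaaa[s2]□
Step 22: δ(s2, □) = (s2, a, R) → a□□a□a□□aaaaaaaaaaaaa[s2]□
Step 23: δ(s2, □) = (s2, a, R) → a□□a□a□□aaaaaaaaaaaaaa[s2]□
Step 24: δ(s2, □) = (s2, a, R) → a□□a□a□□aaaaaaaaaaaaaaa[s2]□
Step 25: δ(s2, □) = (s2, a, R) → a□□a□a□□aaaaaaaaaaaaaaaa[s2]□
Step 26: δ(s2, □) = (s2, a, R) → a□□a□a□□aaaaaaaaaaaaaaaaa[s2]□

The machine has not reached a halting state after 26 steps.
The machine did not halt within the 26-step bound.

Answer: No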